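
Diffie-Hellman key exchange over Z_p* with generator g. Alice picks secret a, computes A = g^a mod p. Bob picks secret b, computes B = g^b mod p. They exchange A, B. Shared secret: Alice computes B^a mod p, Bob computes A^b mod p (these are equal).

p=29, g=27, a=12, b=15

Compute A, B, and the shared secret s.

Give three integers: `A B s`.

Answer: 7 2 7

Derivation:
A = 27^12 mod 29  (bits of 12 = 1100)
  bit 0 = 1: r = r^2 * 27 mod 29 = 1^2 * 27 = 1*27 = 27
  bit 1 = 1: r = r^2 * 27 mod 29 = 27^2 * 27 = 4*27 = 21
  bit 2 = 0: r = r^2 mod 29 = 21^2 = 6
  bit 3 = 0: r = r^2 mod 29 = 6^2 = 7
  -> A = 7
B = 27^15 mod 29  (bits of 15 = 1111)
  bit 0 = 1: r = r^2 * 27 mod 29 = 1^2 * 27 = 1*27 = 27
  bit 1 = 1: r = r^2 * 27 mod 29 = 27^2 * 27 = 4*27 = 21
  bit 2 = 1: r = r^2 * 27 mod 29 = 21^2 * 27 = 6*27 = 17
  bit 3 = 1: r = r^2 * 27 mod 29 = 17^2 * 27 = 28*27 = 2
  -> B = 2
s = B^a = 2^12 mod 29  (bits of 12 = 1100)
  bit 0 = 1: r = r^2 * 2 mod 29 = 1^2 * 2 = 1*2 = 2
  bit 1 = 1: r = r^2 * 2 mod 29 = 2^2 * 2 = 4*2 = 8
  bit 2 = 0: r = r^2 mod 29 = 8^2 = 6
  bit 3 = 0: r = r^2 mod 29 = 6^2 = 7
  -> s = B^a = 7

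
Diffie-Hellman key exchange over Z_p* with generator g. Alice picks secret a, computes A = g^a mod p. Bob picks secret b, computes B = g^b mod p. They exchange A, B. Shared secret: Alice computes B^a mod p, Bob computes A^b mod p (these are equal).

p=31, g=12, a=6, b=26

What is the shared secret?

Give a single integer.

A = 12^6 mod 31  (bits of 6 = 110)
  bit 0 = 1: r = r^2 * 12 mod 31 = 1^2 * 12 = 1*12 = 12
  bit 1 = 1: r = r^2 * 12 mod 31 = 12^2 * 12 = 20*12 = 23
  bit 2 = 0: r = r^2 mod 31 = 23^2 = 2
  -> A = 2
B = 12^26 mod 31  (bits of 26 = 11010)
  bit 0 = 1: r = r^2 * 12 mod 31 = 1^2 * 12 = 1*12 = 12
  bit 1 = 1: r = r^2 * 12 mod 31 = 12^2 * 12 = 20*12 = 23
  bit 2 = 0: r = r^2 mod 31 = 23^2 = 2
  bit 3 = 1: r = r^2 * 12 mod 31 = 2^2 * 12 = 4*12 = 17
  bit 4 = 0: r = r^2 mod 31 = 17^2 = 10
  -> B = 10
s = B^a = 10^6 mod 31  (bits of 6 = 110)
  bit 0 = 1: r = r^2 * 10 mod 31 = 1^2 * 10 = 1*10 = 10
  bit 1 = 1: r = r^2 * 10 mod 31 = 10^2 * 10 = 7*10 = 8
  bit 2 = 0: r = r^2 mod 31 = 8^2 = 2
  -> s = B^a = 2

Answer: 2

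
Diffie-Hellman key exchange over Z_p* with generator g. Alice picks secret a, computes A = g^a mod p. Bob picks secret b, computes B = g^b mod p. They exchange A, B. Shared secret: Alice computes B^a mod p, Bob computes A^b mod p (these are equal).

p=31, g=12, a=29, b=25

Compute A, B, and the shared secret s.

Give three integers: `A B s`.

A = 12^29 mod 31  (bits of 29 = 11101)
  bit 0 = 1: r = r^2 * 12 mod 31 = 1^2 * 12 = 1*12 = 12
  bit 1 = 1: r = r^2 * 12 mod 31 = 12^2 * 12 = 20*12 = 23
  bit 2 = 1: r = r^2 * 12 mod 31 = 23^2 * 12 = 2*12 = 24
  bit 3 = 0: r = r^2 mod 31 = 24^2 = 18
  bit 4 = 1: r = r^2 * 12 mod 31 = 18^2 * 12 = 14*12 = 13
  -> A = 13
B = 12^25 mod 31  (bits of 25 = 11001)
  bit 0 = 1: r = r^2 * 12 mod 31 = 1^2 * 12 = 1*12 = 12
  bit 1 = 1: r = r^2 * 12 mod 31 = 12^2 * 12 = 20*12 = 23
  bit 2 = 0: r = r^2 mod 31 = 23^2 = 2
  bit 3 = 0: r = r^2 mod 31 = 2^2 = 4
  bit 4 = 1: r = r^2 * 12 mod 31 = 4^2 * 12 = 16*12 = 6
  -> B = 6
s = B^a = 6^29 mod 31  (bits of 29 = 11101)
  bit 0 = 1: r = r^2 * 6 mod 31 = 1^2 * 6 = 1*6 = 6
  bit 1 = 1: r = r^2 * 6 mod 31 = 6^2 * 6 = 5*6 = 30
  bit 2 = 1: r = r^2 * 6 mod 31 = 30^2 * 6 = 1*6 = 6
  bit 3 = 0: r = r^2 mod 31 = 6^2 = 5
  bit 4 = 1: r = r^2 * 6 mod 31 = 5^2 * 6 = 25*6 = 26
  -> s = B^a = 26

Answer: 13 6 26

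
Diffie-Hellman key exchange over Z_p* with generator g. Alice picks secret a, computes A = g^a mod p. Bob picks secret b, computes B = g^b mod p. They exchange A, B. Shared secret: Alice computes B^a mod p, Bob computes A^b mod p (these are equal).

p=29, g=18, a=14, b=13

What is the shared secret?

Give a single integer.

A = 18^14 mod 29  (bits of 14 = 1110)
  bit 0 = 1: r = r^2 * 18 mod 29 = 1^2 * 18 = 1*18 = 18
  bit 1 = 1: r = r^2 * 18 mod 29 = 18^2 * 18 = 5*18 = 3
  bit 2 = 1: r = r^2 * 18 mod 29 = 3^2 * 18 = 9*18 = 17
  bit 3 = 0: r = r^2 mod 29 = 17^2 = 28
  -> A = 28
B = 18^13 mod 29  (bits of 13 = 1101)
  bit 0 = 1: r = r^2 * 18 mod 29 = 1^2 * 18 = 1*18 = 18
  bit 1 = 1: r = r^2 * 18 mod 29 = 18^2 * 18 = 5*18 = 3
  bit 2 = 0: r = r^2 mod 29 = 3^2 = 9
  bit 3 = 1: r = r^2 * 18 mod 29 = 9^2 * 18 = 23*18 = 8
  -> B = 8
s = B^a = 8^14 mod 29  (bits of 14 = 1110)
  bit 0 = 1: r = r^2 * 8 mod 29 = 1^2 * 8 = 1*8 = 8
  bit 1 = 1: r = r^2 * 8 mod 29 = 8^2 * 8 = 6*8 = 19
  bit 2 = 1: r = r^2 * 8 mod 29 = 19^2 * 8 = 13*8 = 17
  bit 3 = 0: r = r^2 mod 29 = 17^2 = 28
  -> s = B^a = 28

Answer: 28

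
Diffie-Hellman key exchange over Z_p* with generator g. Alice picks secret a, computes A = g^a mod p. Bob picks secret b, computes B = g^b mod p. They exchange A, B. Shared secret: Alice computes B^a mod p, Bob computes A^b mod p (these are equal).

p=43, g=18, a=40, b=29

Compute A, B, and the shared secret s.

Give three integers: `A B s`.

Answer: 15 3 24

Derivation:
A = 18^40 mod 43  (bits of 40 = 101000)
  bit 0 = 1: r = r^2 * 18 mod 43 = 1^2 * 18 = 1*18 = 18
  bit 1 = 0: r = r^2 mod 43 = 18^2 = 23
  bit 2 = 1: r = r^2 * 18 mod 43 = 23^2 * 18 = 13*18 = 19
  bit 3 = 0: r = r^2 mod 43 = 19^2 = 17
  bit 4 = 0: r = r^2 mod 43 = 17^2 = 31
  bit 5 = 0: r = r^2 mod 43 = 31^2 = 15
  -> A = 15
B = 18^29 mod 43  (bits of 29 = 11101)
  bit 0 = 1: r = r^2 * 18 mod 43 = 1^2 * 18 = 1*18 = 18
  bit 1 = 1: r = r^2 * 18 mod 43 = 18^2 * 18 = 23*18 = 27
  bit 2 = 1: r = r^2 * 18 mod 43 = 27^2 * 18 = 41*18 = 7
  bit 3 = 0: r = r^2 mod 43 = 7^2 = 6
  bit 4 = 1: r = r^2 * 18 mod 43 = 6^2 * 18 = 36*18 = 3
  -> B = 3
s = B^a = 3^40 mod 43  (bits of 40 = 101000)
  bit 0 = 1: r = r^2 * 3 mod 43 = 1^2 * 3 = 1*3 = 3
  bit 1 = 0: r = r^2 mod 43 = 3^2 = 9
  bit 2 = 1: r = r^2 * 3 mod 43 = 9^2 * 3 = 38*3 = 28
  bit 3 = 0: r = r^2 mod 43 = 28^2 = 10
  bit 4 = 0: r = r^2 mod 43 = 10^2 = 14
  bit 5 = 0: r = r^2 mod 43 = 14^2 = 24
  -> s = B^a = 24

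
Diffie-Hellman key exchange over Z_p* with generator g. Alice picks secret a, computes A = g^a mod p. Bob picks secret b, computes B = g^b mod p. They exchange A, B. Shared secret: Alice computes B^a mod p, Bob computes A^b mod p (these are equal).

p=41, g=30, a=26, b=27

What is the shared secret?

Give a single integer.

A = 30^26 mod 41  (bits of 26 = 11010)
  bit 0 = 1: r = r^2 * 30 mod 41 = 1^2 * 30 = 1*30 = 30
  bit 1 = 1: r = r^2 * 30 mod 41 = 30^2 * 30 = 39*30 = 22
  bit 2 = 0: r = r^2 mod 41 = 22^2 = 33
  bit 3 = 1: r = r^2 * 30 mod 41 = 33^2 * 30 = 23*30 = 34
  bit 4 = 0: r = r^2 mod 41 = 34^2 = 8
  -> A = 8
B = 30^27 mod 41  (bits of 27 = 11011)
  bit 0 = 1: r = r^2 * 30 mod 41 = 1^2 * 30 = 1*30 = 30
  bit 1 = 1: r = r^2 * 30 mod 41 = 30^2 * 30 = 39*30 = 22
  bit 2 = 0: r = r^2 mod 41 = 22^2 = 33
  bit 3 = 1: r = r^2 * 30 mod 41 = 33^2 * 30 = 23*30 = 34
  bit 4 = 1: r = r^2 * 30 mod 41 = 34^2 * 30 = 8*30 = 35
  -> B = 35
s = B^a = 35^26 mod 41  (bits of 26 = 11010)
  bit 0 = 1: r = r^2 * 35 mod 41 = 1^2 * 35 = 1*35 = 35
  bit 1 = 1: r = r^2 * 35 mod 41 = 35^2 * 35 = 36*35 = 30
  bit 2 = 0: r = r^2 mod 41 = 30^2 = 39
  bit 3 = 1: r = r^2 * 35 mod 41 = 39^2 * 35 = 4*35 = 17
  bit 4 = 0: r = r^2 mod 41 = 17^2 = 2
  -> s = B^a = 2

Answer: 2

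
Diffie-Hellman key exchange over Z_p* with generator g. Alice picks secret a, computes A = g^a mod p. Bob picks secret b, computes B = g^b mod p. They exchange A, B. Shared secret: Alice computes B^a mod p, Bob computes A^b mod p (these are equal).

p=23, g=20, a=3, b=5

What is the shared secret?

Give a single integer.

A = 20^3 mod 23  (bits of 3 = 11)
  bit 0 = 1: r = r^2 * 20 mod 23 = 1^2 * 20 = 1*20 = 20
  bit 1 = 1: r = r^2 * 20 mod 23 = 20^2 * 20 = 9*20 = 19
  -> A = 19
B = 20^5 mod 23  (bits of 5 = 101)
  bit 0 = 1: r = r^2 * 20 mod 23 = 1^2 * 20 = 1*20 = 20
  bit 1 = 0: r = r^2 mod 23 = 20^2 = 9
  bit 2 = 1: r = r^2 * 20 mod 23 = 9^2 * 20 = 12*20 = 10
  -> B = 10
s = B^a = 10^3 mod 23  (bits of 3 = 11)
  bit 0 = 1: r = r^2 * 10 mod 23 = 1^2 * 10 = 1*10 = 10
  bit 1 = 1: r = r^2 * 10 mod 23 = 10^2 * 10 = 8*10 = 11
  -> s = B^a = 11

Answer: 11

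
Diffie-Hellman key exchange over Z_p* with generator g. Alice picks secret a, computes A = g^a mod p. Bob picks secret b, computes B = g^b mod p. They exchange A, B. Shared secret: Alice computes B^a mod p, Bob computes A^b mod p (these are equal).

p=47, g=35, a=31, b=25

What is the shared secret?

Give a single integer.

Answer: 19

Derivation:
A = 35^31 mod 47  (bits of 31 = 11111)
  bit 0 = 1: r = r^2 * 35 mod 47 = 1^2 * 35 = 1*35 = 35
  bit 1 = 1: r = r^2 * 35 mod 47 = 35^2 * 35 = 3*35 = 11
  bit 2 = 1: r = r^2 * 35 mod 47 = 11^2 * 35 = 27*35 = 5
  bit 3 = 1: r = r^2 * 35 mod 47 = 5^2 * 35 = 25*35 = 29
  bit 4 = 1: r = r^2 * 35 mod 47 = 29^2 * 35 = 42*35 = 13
  -> A = 13
B = 35^25 mod 47  (bits of 25 = 11001)
  bit 0 = 1: r = r^2 * 35 mod 47 = 1^2 * 35 = 1*35 = 35
  bit 1 = 1: r = r^2 * 35 mod 47 = 35^2 * 35 = 3*35 = 11
  bit 2 = 0: r = r^2 mod 47 = 11^2 = 27
  bit 3 = 0: r = r^2 mod 47 = 27^2 = 24
  bit 4 = 1: r = r^2 * 35 mod 47 = 24^2 * 35 = 12*35 = 44
  -> B = 44
s = B^a = 44^31 mod 47  (bits of 31 = 11111)
  bit 0 = 1: r = r^2 * 44 mod 47 = 1^2 * 44 = 1*44 = 44
  bit 1 = 1: r = r^2 * 44 mod 47 = 44^2 * 44 = 9*44 = 20
  bit 2 = 1: r = r^2 * 44 mod 47 = 20^2 * 44 = 24*44 = 22
  bit 3 = 1: r = r^2 * 44 mod 47 = 22^2 * 44 = 14*44 = 5
  bit 4 = 1: r = r^2 * 44 mod 47 = 5^2 * 44 = 25*44 = 19
  -> s = B^a = 19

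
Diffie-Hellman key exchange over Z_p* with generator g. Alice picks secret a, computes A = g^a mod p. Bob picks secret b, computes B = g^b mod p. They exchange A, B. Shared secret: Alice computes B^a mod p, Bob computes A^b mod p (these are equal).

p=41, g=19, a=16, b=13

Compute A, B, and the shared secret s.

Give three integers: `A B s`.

A = 19^16 mod 41  (bits of 16 = 10000)
  bit 0 = 1: r = r^2 * 19 mod 41 = 1^2 * 19 = 1*19 = 19
  bit 1 = 0: r = r^2 mod 41 = 19^2 = 33
  bit 2 = 0: r = r^2 mod 41 = 33^2 = 23
  bit 3 = 0: r = r^2 mod 41 = 23^2 = 37
  bit 4 = 0: r = r^2 mod 41 = 37^2 = 16
  -> A = 16
B = 19^13 mod 41  (bits of 13 = 1101)
  bit 0 = 1: r = r^2 * 19 mod 41 = 1^2 * 19 = 1*19 = 19
  bit 1 = 1: r = r^2 * 19 mod 41 = 19^2 * 19 = 33*19 = 12
  bit 2 = 0: r = r^2 mod 41 = 12^2 = 21
  bit 3 = 1: r = r^2 * 19 mod 41 = 21^2 * 19 = 31*19 = 15
  -> B = 15
s = B^a = 15^16 mod 41  (bits of 16 = 10000)
  bit 0 = 1: r = r^2 * 15 mod 41 = 1^2 * 15 = 1*15 = 15
  bit 1 = 0: r = r^2 mod 41 = 15^2 = 20
  bit 2 = 0: r = r^2 mod 41 = 20^2 = 31
  bit 3 = 0: r = r^2 mod 41 = 31^2 = 18
  bit 4 = 0: r = r^2 mod 41 = 18^2 = 37
  -> s = B^a = 37

Answer: 16 15 37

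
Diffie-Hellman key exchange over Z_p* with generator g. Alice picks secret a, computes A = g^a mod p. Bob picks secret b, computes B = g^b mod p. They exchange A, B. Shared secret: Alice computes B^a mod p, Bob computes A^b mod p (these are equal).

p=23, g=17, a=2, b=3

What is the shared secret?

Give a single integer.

Answer: 12

Derivation:
A = 17^2 mod 23  (bits of 2 = 10)
  bit 0 = 1: r = r^2 * 17 mod 23 = 1^2 * 17 = 1*17 = 17
  bit 1 = 0: r = r^2 mod 23 = 17^2 = 13
  -> A = 13
B = 17^3 mod 23  (bits of 3 = 11)
  bit 0 = 1: r = r^2 * 17 mod 23 = 1^2 * 17 = 1*17 = 17
  bit 1 = 1: r = r^2 * 17 mod 23 = 17^2 * 17 = 13*17 = 14
  -> B = 14
s = B^a = 14^2 mod 23  (bits of 2 = 10)
  bit 0 = 1: r = r^2 * 14 mod 23 = 1^2 * 14 = 1*14 = 14
  bit 1 = 0: r = r^2 mod 23 = 14^2 = 12
  -> s = B^a = 12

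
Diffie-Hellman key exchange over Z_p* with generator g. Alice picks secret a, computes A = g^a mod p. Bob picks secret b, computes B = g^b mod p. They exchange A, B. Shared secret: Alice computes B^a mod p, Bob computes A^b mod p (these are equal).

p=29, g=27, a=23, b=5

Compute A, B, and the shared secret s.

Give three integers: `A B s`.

Answer: 19 26 21

Derivation:
A = 27^23 mod 29  (bits of 23 = 10111)
  bit 0 = 1: r = r^2 * 27 mod 29 = 1^2 * 27 = 1*27 = 27
  bit 1 = 0: r = r^2 mod 29 = 27^2 = 4
  bit 2 = 1: r = r^2 * 27 mod 29 = 4^2 * 27 = 16*27 = 26
  bit 3 = 1: r = r^2 * 27 mod 29 = 26^2 * 27 = 9*27 = 11
  bit 4 = 1: r = r^2 * 27 mod 29 = 11^2 * 27 = 5*27 = 19
  -> A = 19
B = 27^5 mod 29  (bits of 5 = 101)
  bit 0 = 1: r = r^2 * 27 mod 29 = 1^2 * 27 = 1*27 = 27
  bit 1 = 0: r = r^2 mod 29 = 27^2 = 4
  bit 2 = 1: r = r^2 * 27 mod 29 = 4^2 * 27 = 16*27 = 26
  -> B = 26
s = B^a = 26^23 mod 29  (bits of 23 = 10111)
  bit 0 = 1: r = r^2 * 26 mod 29 = 1^2 * 26 = 1*26 = 26
  bit 1 = 0: r = r^2 mod 29 = 26^2 = 9
  bit 2 = 1: r = r^2 * 26 mod 29 = 9^2 * 26 = 23*26 = 18
  bit 3 = 1: r = r^2 * 26 mod 29 = 18^2 * 26 = 5*26 = 14
  bit 4 = 1: r = r^2 * 26 mod 29 = 14^2 * 26 = 22*26 = 21
  -> s = B^a = 21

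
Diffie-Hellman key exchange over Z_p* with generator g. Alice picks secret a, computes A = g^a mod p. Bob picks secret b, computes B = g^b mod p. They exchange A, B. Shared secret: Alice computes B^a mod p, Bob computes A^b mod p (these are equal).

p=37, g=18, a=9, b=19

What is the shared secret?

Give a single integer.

A = 18^9 mod 37  (bits of 9 = 1001)
  bit 0 = 1: r = r^2 * 18 mod 37 = 1^2 * 18 = 1*18 = 18
  bit 1 = 0: r = r^2 mod 37 = 18^2 = 28
  bit 2 = 0: r = r^2 mod 37 = 28^2 = 7
  bit 3 = 1: r = r^2 * 18 mod 37 = 7^2 * 18 = 12*18 = 31
  -> A = 31
B = 18^19 mod 37  (bits of 19 = 10011)
  bit 0 = 1: r = r^2 * 18 mod 37 = 1^2 * 18 = 1*18 = 18
  bit 1 = 0: r = r^2 mod 37 = 18^2 = 28
  bit 2 = 0: r = r^2 mod 37 = 28^2 = 7
  bit 3 = 1: r = r^2 * 18 mod 37 = 7^2 * 18 = 12*18 = 31
  bit 4 = 1: r = r^2 * 18 mod 37 = 31^2 * 18 = 36*18 = 19
  -> B = 19
s = B^a = 19^9 mod 37  (bits of 9 = 1001)
  bit 0 = 1: r = r^2 * 19 mod 37 = 1^2 * 19 = 1*19 = 19
  bit 1 = 0: r = r^2 mod 37 = 19^2 = 28
  bit 2 = 0: r = r^2 mod 37 = 28^2 = 7
  bit 3 = 1: r = r^2 * 19 mod 37 = 7^2 * 19 = 12*19 = 6
  -> s = B^a = 6

Answer: 6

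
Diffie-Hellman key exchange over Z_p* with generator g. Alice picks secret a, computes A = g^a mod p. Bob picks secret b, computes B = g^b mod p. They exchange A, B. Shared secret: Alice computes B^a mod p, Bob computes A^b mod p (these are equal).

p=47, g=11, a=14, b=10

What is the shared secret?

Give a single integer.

Answer: 27

Derivation:
A = 11^14 mod 47  (bits of 14 = 1110)
  bit 0 = 1: r = r^2 * 11 mod 47 = 1^2 * 11 = 1*11 = 11
  bit 1 = 1: r = r^2 * 11 mod 47 = 11^2 * 11 = 27*11 = 15
  bit 2 = 1: r = r^2 * 11 mod 47 = 15^2 * 11 = 37*11 = 31
  bit 3 = 0: r = r^2 mod 47 = 31^2 = 21
  -> A = 21
B = 11^10 mod 47  (bits of 10 = 1010)
  bit 0 = 1: r = r^2 * 11 mod 47 = 1^2 * 11 = 1*11 = 11
  bit 1 = 0: r = r^2 mod 47 = 11^2 = 27
  bit 2 = 1: r = r^2 * 11 mod 47 = 27^2 * 11 = 24*11 = 29
  bit 3 = 0: r = r^2 mod 47 = 29^2 = 42
  -> B = 42
s = B^a = 42^14 mod 47  (bits of 14 = 1110)
  bit 0 = 1: r = r^2 * 42 mod 47 = 1^2 * 42 = 1*42 = 42
  bit 1 = 1: r = r^2 * 42 mod 47 = 42^2 * 42 = 25*42 = 16
  bit 2 = 1: r = r^2 * 42 mod 47 = 16^2 * 42 = 21*42 = 36
  bit 3 = 0: r = r^2 mod 47 = 36^2 = 27
  -> s = B^a = 27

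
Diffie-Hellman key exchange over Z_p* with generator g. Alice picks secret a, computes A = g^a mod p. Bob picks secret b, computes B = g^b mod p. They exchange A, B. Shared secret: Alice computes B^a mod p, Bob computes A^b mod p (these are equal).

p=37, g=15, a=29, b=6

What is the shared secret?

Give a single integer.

Answer: 11

Derivation:
A = 15^29 mod 37  (bits of 29 = 11101)
  bit 0 = 1: r = r^2 * 15 mod 37 = 1^2 * 15 = 1*15 = 15
  bit 1 = 1: r = r^2 * 15 mod 37 = 15^2 * 15 = 3*15 = 8
  bit 2 = 1: r = r^2 * 15 mod 37 = 8^2 * 15 = 27*15 = 35
  bit 3 = 0: r = r^2 mod 37 = 35^2 = 4
  bit 4 = 1: r = r^2 * 15 mod 37 = 4^2 * 15 = 16*15 = 18
  -> A = 18
B = 15^6 mod 37  (bits of 6 = 110)
  bit 0 = 1: r = r^2 * 15 mod 37 = 1^2 * 15 = 1*15 = 15
  bit 1 = 1: r = r^2 * 15 mod 37 = 15^2 * 15 = 3*15 = 8
  bit 2 = 0: r = r^2 mod 37 = 8^2 = 27
  -> B = 27
s = B^a = 27^29 mod 37  (bits of 29 = 11101)
  bit 0 = 1: r = r^2 * 27 mod 37 = 1^2 * 27 = 1*27 = 27
  bit 1 = 1: r = r^2 * 27 mod 37 = 27^2 * 27 = 26*27 = 36
  bit 2 = 1: r = r^2 * 27 mod 37 = 36^2 * 27 = 1*27 = 27
  bit 3 = 0: r = r^2 mod 37 = 27^2 = 26
  bit 4 = 1: r = r^2 * 27 mod 37 = 26^2 * 27 = 10*27 = 11
  -> s = B^a = 11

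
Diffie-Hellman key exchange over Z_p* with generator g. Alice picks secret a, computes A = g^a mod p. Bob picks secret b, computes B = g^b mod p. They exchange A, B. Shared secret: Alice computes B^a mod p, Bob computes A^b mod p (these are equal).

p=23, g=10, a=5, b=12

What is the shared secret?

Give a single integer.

Answer: 4

Derivation:
A = 10^5 mod 23  (bits of 5 = 101)
  bit 0 = 1: r = r^2 * 10 mod 23 = 1^2 * 10 = 1*10 = 10
  bit 1 = 0: r = r^2 mod 23 = 10^2 = 8
  bit 2 = 1: r = r^2 * 10 mod 23 = 8^2 * 10 = 18*10 = 19
  -> A = 19
B = 10^12 mod 23  (bits of 12 = 1100)
  bit 0 = 1: r = r^2 * 10 mod 23 = 1^2 * 10 = 1*10 = 10
  bit 1 = 1: r = r^2 * 10 mod 23 = 10^2 * 10 = 8*10 = 11
  bit 2 = 0: r = r^2 mod 23 = 11^2 = 6
  bit 3 = 0: r = r^2 mod 23 = 6^2 = 13
  -> B = 13
s = B^a = 13^5 mod 23  (bits of 5 = 101)
  bit 0 = 1: r = r^2 * 13 mod 23 = 1^2 * 13 = 1*13 = 13
  bit 1 = 0: r = r^2 mod 23 = 13^2 = 8
  bit 2 = 1: r = r^2 * 13 mod 23 = 8^2 * 13 = 18*13 = 4
  -> s = B^a = 4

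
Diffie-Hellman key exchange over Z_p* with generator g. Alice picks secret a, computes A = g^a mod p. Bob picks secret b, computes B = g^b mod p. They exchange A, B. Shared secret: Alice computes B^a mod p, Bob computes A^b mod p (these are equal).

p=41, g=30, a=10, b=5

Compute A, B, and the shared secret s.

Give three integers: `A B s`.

A = 30^10 mod 41  (bits of 10 = 1010)
  bit 0 = 1: r = r^2 * 30 mod 41 = 1^2 * 30 = 1*30 = 30
  bit 1 = 0: r = r^2 mod 41 = 30^2 = 39
  bit 2 = 1: r = r^2 * 30 mod 41 = 39^2 * 30 = 4*30 = 38
  bit 3 = 0: r = r^2 mod 41 = 38^2 = 9
  -> A = 9
B = 30^5 mod 41  (bits of 5 = 101)
  bit 0 = 1: r = r^2 * 30 mod 41 = 1^2 * 30 = 1*30 = 30
  bit 1 = 0: r = r^2 mod 41 = 30^2 = 39
  bit 2 = 1: r = r^2 * 30 mod 41 = 39^2 * 30 = 4*30 = 38
  -> B = 38
s = B^a = 38^10 mod 41  (bits of 10 = 1010)
  bit 0 = 1: r = r^2 * 38 mod 41 = 1^2 * 38 = 1*38 = 38
  bit 1 = 0: r = r^2 mod 41 = 38^2 = 9
  bit 2 = 1: r = r^2 * 38 mod 41 = 9^2 * 38 = 40*38 = 3
  bit 3 = 0: r = r^2 mod 41 = 3^2 = 9
  -> s = B^a = 9

Answer: 9 38 9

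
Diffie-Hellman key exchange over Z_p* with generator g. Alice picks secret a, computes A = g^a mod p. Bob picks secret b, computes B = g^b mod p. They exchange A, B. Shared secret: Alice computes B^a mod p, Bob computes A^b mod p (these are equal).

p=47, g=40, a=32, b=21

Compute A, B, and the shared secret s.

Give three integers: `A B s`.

Answer: 18 23 28

Derivation:
A = 40^32 mod 47  (bits of 32 = 100000)
  bit 0 = 1: r = r^2 * 40 mod 47 = 1^2 * 40 = 1*40 = 40
  bit 1 = 0: r = r^2 mod 47 = 40^2 = 2
  bit 2 = 0: r = r^2 mod 47 = 2^2 = 4
  bit 3 = 0: r = r^2 mod 47 = 4^2 = 16
  bit 4 = 0: r = r^2 mod 47 = 16^2 = 21
  bit 5 = 0: r = r^2 mod 47 = 21^2 = 18
  -> A = 18
B = 40^21 mod 47  (bits of 21 = 10101)
  bit 0 = 1: r = r^2 * 40 mod 47 = 1^2 * 40 = 1*40 = 40
  bit 1 = 0: r = r^2 mod 47 = 40^2 = 2
  bit 2 = 1: r = r^2 * 40 mod 47 = 2^2 * 40 = 4*40 = 19
  bit 3 = 0: r = r^2 mod 47 = 19^2 = 32
  bit 4 = 1: r = r^2 * 40 mod 47 = 32^2 * 40 = 37*40 = 23
  -> B = 23
s = B^a = 23^32 mod 47  (bits of 32 = 100000)
  bit 0 = 1: r = r^2 * 23 mod 47 = 1^2 * 23 = 1*23 = 23
  bit 1 = 0: r = r^2 mod 47 = 23^2 = 12
  bit 2 = 0: r = r^2 mod 47 = 12^2 = 3
  bit 3 = 0: r = r^2 mod 47 = 3^2 = 9
  bit 4 = 0: r = r^2 mod 47 = 9^2 = 34
  bit 5 = 0: r = r^2 mod 47 = 34^2 = 28
  -> s = B^a = 28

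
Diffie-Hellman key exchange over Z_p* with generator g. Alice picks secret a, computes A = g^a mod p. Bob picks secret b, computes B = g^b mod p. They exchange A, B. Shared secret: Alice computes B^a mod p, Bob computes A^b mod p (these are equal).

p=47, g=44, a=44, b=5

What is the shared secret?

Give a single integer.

A = 44^44 mod 47  (bits of 44 = 101100)
  bit 0 = 1: r = r^2 * 44 mod 47 = 1^2 * 44 = 1*44 = 44
  bit 1 = 0: r = r^2 mod 47 = 44^2 = 9
  bit 2 = 1: r = r^2 * 44 mod 47 = 9^2 * 44 = 34*44 = 39
  bit 3 = 1: r = r^2 * 44 mod 47 = 39^2 * 44 = 17*44 = 43
  bit 4 = 0: r = r^2 mod 47 = 43^2 = 16
  bit 5 = 0: r = r^2 mod 47 = 16^2 = 21
  -> A = 21
B = 44^5 mod 47  (bits of 5 = 101)
  bit 0 = 1: r = r^2 * 44 mod 47 = 1^2 * 44 = 1*44 = 44
  bit 1 = 0: r = r^2 mod 47 = 44^2 = 9
  bit 2 = 1: r = r^2 * 44 mod 47 = 9^2 * 44 = 34*44 = 39
  -> B = 39
s = B^a = 39^44 mod 47  (bits of 44 = 101100)
  bit 0 = 1: r = r^2 * 39 mod 47 = 1^2 * 39 = 1*39 = 39
  bit 1 = 0: r = r^2 mod 47 = 39^2 = 17
  bit 2 = 1: r = r^2 * 39 mod 47 = 17^2 * 39 = 7*39 = 38
  bit 3 = 1: r = r^2 * 39 mod 47 = 38^2 * 39 = 34*39 = 10
  bit 4 = 0: r = r^2 mod 47 = 10^2 = 6
  bit 5 = 0: r = r^2 mod 47 = 6^2 = 36
  -> s = B^a = 36

Answer: 36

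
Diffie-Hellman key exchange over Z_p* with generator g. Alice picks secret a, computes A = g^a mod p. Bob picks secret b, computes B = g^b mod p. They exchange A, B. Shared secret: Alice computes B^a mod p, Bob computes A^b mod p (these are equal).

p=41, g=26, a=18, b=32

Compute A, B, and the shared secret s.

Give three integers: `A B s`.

A = 26^18 mod 41  (bits of 18 = 10010)
  bit 0 = 1: r = r^2 * 26 mod 41 = 1^2 * 26 = 1*26 = 26
  bit 1 = 0: r = r^2 mod 41 = 26^2 = 20
  bit 2 = 0: r = r^2 mod 41 = 20^2 = 31
  bit 3 = 1: r = r^2 * 26 mod 41 = 31^2 * 26 = 18*26 = 17
  bit 4 = 0: r = r^2 mod 41 = 17^2 = 2
  -> A = 2
B = 26^32 mod 41  (bits of 32 = 100000)
  bit 0 = 1: r = r^2 * 26 mod 41 = 1^2 * 26 = 1*26 = 26
  bit 1 = 0: r = r^2 mod 41 = 26^2 = 20
  bit 2 = 0: r = r^2 mod 41 = 20^2 = 31
  bit 3 = 0: r = r^2 mod 41 = 31^2 = 18
  bit 4 = 0: r = r^2 mod 41 = 18^2 = 37
  bit 5 = 0: r = r^2 mod 41 = 37^2 = 16
  -> B = 16
s = B^a = 16^18 mod 41  (bits of 18 = 10010)
  bit 0 = 1: r = r^2 * 16 mod 41 = 1^2 * 16 = 1*16 = 16
  bit 1 = 0: r = r^2 mod 41 = 16^2 = 10
  bit 2 = 0: r = r^2 mod 41 = 10^2 = 18
  bit 3 = 1: r = r^2 * 16 mod 41 = 18^2 * 16 = 37*16 = 18
  bit 4 = 0: r = r^2 mod 41 = 18^2 = 37
  -> s = B^a = 37

Answer: 2 16 37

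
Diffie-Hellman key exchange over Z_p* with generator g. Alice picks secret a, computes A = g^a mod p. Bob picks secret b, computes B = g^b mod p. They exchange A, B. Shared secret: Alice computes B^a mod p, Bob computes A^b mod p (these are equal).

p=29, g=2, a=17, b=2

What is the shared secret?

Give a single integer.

A = 2^17 mod 29  (bits of 17 = 10001)
  bit 0 = 1: r = r^2 * 2 mod 29 = 1^2 * 2 = 1*2 = 2
  bit 1 = 0: r = r^2 mod 29 = 2^2 = 4
  bit 2 = 0: r = r^2 mod 29 = 4^2 = 16
  bit 3 = 0: r = r^2 mod 29 = 16^2 = 24
  bit 4 = 1: r = r^2 * 2 mod 29 = 24^2 * 2 = 25*2 = 21
  -> A = 21
B = 2^2 mod 29  (bits of 2 = 10)
  bit 0 = 1: r = r^2 * 2 mod 29 = 1^2 * 2 = 1*2 = 2
  bit 1 = 0: r = r^2 mod 29 = 2^2 = 4
  -> B = 4
s = B^a = 4^17 mod 29  (bits of 17 = 10001)
  bit 0 = 1: r = r^2 * 4 mod 29 = 1^2 * 4 = 1*4 = 4
  bit 1 = 0: r = r^2 mod 29 = 4^2 = 16
  bit 2 = 0: r = r^2 mod 29 = 16^2 = 24
  bit 3 = 0: r = r^2 mod 29 = 24^2 = 25
  bit 4 = 1: r = r^2 * 4 mod 29 = 25^2 * 4 = 16*4 = 6
  -> s = B^a = 6

Answer: 6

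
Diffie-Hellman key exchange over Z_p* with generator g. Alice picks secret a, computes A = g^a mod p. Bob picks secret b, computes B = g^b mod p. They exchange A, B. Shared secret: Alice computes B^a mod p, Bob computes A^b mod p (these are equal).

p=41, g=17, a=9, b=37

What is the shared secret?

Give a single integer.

Answer: 22

Derivation:
A = 17^9 mod 41  (bits of 9 = 1001)
  bit 0 = 1: r = r^2 * 17 mod 41 = 1^2 * 17 = 1*17 = 17
  bit 1 = 0: r = r^2 mod 41 = 17^2 = 2
  bit 2 = 0: r = r^2 mod 41 = 2^2 = 4
  bit 3 = 1: r = r^2 * 17 mod 41 = 4^2 * 17 = 16*17 = 26
  -> A = 26
B = 17^37 mod 41  (bits of 37 = 100101)
  bit 0 = 1: r = r^2 * 17 mod 41 = 1^2 * 17 = 1*17 = 17
  bit 1 = 0: r = r^2 mod 41 = 17^2 = 2
  bit 2 = 0: r = r^2 mod 41 = 2^2 = 4
  bit 3 = 1: r = r^2 * 17 mod 41 = 4^2 * 17 = 16*17 = 26
  bit 4 = 0: r = r^2 mod 41 = 26^2 = 20
  bit 5 = 1: r = r^2 * 17 mod 41 = 20^2 * 17 = 31*17 = 35
  -> B = 35
s = B^a = 35^9 mod 41  (bits of 9 = 1001)
  bit 0 = 1: r = r^2 * 35 mod 41 = 1^2 * 35 = 1*35 = 35
  bit 1 = 0: r = r^2 mod 41 = 35^2 = 36
  bit 2 = 0: r = r^2 mod 41 = 36^2 = 25
  bit 3 = 1: r = r^2 * 35 mod 41 = 25^2 * 35 = 10*35 = 22
  -> s = B^a = 22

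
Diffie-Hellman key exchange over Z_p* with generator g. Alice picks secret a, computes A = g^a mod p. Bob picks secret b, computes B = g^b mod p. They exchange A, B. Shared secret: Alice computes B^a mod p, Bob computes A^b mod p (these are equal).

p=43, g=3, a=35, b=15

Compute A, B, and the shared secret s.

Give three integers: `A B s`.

A = 3^35 mod 43  (bits of 35 = 100011)
  bit 0 = 1: r = r^2 * 3 mod 43 = 1^2 * 3 = 1*3 = 3
  bit 1 = 0: r = r^2 mod 43 = 3^2 = 9
  bit 2 = 0: r = r^2 mod 43 = 9^2 = 38
  bit 3 = 0: r = r^2 mod 43 = 38^2 = 25
  bit 4 = 1: r = r^2 * 3 mod 43 = 25^2 * 3 = 23*3 = 26
  bit 5 = 1: r = r^2 * 3 mod 43 = 26^2 * 3 = 31*3 = 7
  -> A = 7
B = 3^15 mod 43  (bits of 15 = 1111)
  bit 0 = 1: r = r^2 * 3 mod 43 = 1^2 * 3 = 1*3 = 3
  bit 1 = 1: r = r^2 * 3 mod 43 = 3^2 * 3 = 9*3 = 27
  bit 2 = 1: r = r^2 * 3 mod 43 = 27^2 * 3 = 41*3 = 37
  bit 3 = 1: r = r^2 * 3 mod 43 = 37^2 * 3 = 36*3 = 22
  -> B = 22
s = B^a = 22^35 mod 43  (bits of 35 = 100011)
  bit 0 = 1: r = r^2 * 22 mod 43 = 1^2 * 22 = 1*22 = 22
  bit 1 = 0: r = r^2 mod 43 = 22^2 = 11
  bit 2 = 0: r = r^2 mod 43 = 11^2 = 35
  bit 3 = 0: r = r^2 mod 43 = 35^2 = 21
  bit 4 = 1: r = r^2 * 22 mod 43 = 21^2 * 22 = 11*22 = 27
  bit 5 = 1: r = r^2 * 22 mod 43 = 27^2 * 22 = 41*22 = 42
  -> s = B^a = 42

Answer: 7 22 42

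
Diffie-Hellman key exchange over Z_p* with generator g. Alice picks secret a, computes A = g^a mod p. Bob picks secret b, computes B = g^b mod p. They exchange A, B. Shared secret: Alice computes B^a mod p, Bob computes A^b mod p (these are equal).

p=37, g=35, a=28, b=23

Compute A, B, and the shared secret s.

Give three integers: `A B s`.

A = 35^28 mod 37  (bits of 28 = 11100)
  bit 0 = 1: r = r^2 * 35 mod 37 = 1^2 * 35 = 1*35 = 35
  bit 1 = 1: r = r^2 * 35 mod 37 = 35^2 * 35 = 4*35 = 29
  bit 2 = 1: r = r^2 * 35 mod 37 = 29^2 * 35 = 27*35 = 20
  bit 3 = 0: r = r^2 mod 37 = 20^2 = 30
  bit 4 = 0: r = r^2 mod 37 = 30^2 = 12
  -> A = 12
B = 35^23 mod 37  (bits of 23 = 10111)
  bit 0 = 1: r = r^2 * 35 mod 37 = 1^2 * 35 = 1*35 = 35
  bit 1 = 0: r = r^2 mod 37 = 35^2 = 4
  bit 2 = 1: r = r^2 * 35 mod 37 = 4^2 * 35 = 16*35 = 5
  bit 3 = 1: r = r^2 * 35 mod 37 = 5^2 * 35 = 25*35 = 24
  bit 4 = 1: r = r^2 * 35 mod 37 = 24^2 * 35 = 21*35 = 32
  -> B = 32
s = B^a = 32^28 mod 37  (bits of 28 = 11100)
  bit 0 = 1: r = r^2 * 32 mod 37 = 1^2 * 32 = 1*32 = 32
  bit 1 = 1: r = r^2 * 32 mod 37 = 32^2 * 32 = 25*32 = 23
  bit 2 = 1: r = r^2 * 32 mod 37 = 23^2 * 32 = 11*32 = 19
  bit 3 = 0: r = r^2 mod 37 = 19^2 = 28
  bit 4 = 0: r = r^2 mod 37 = 28^2 = 7
  -> s = B^a = 7

Answer: 12 32 7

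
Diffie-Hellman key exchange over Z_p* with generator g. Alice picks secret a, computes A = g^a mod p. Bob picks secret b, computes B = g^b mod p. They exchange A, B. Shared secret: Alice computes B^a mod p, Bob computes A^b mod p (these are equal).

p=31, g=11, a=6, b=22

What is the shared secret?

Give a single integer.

Answer: 16

Derivation:
A = 11^6 mod 31  (bits of 6 = 110)
  bit 0 = 1: r = r^2 * 11 mod 31 = 1^2 * 11 = 1*11 = 11
  bit 1 = 1: r = r^2 * 11 mod 31 = 11^2 * 11 = 28*11 = 29
  bit 2 = 0: r = r^2 mod 31 = 29^2 = 4
  -> A = 4
B = 11^22 mod 31  (bits of 22 = 10110)
  bit 0 = 1: r = r^2 * 11 mod 31 = 1^2 * 11 = 1*11 = 11
  bit 1 = 0: r = r^2 mod 31 = 11^2 = 28
  bit 2 = 1: r = r^2 * 11 mod 31 = 28^2 * 11 = 9*11 = 6
  bit 3 = 1: r = r^2 * 11 mod 31 = 6^2 * 11 = 5*11 = 24
  bit 4 = 0: r = r^2 mod 31 = 24^2 = 18
  -> B = 18
s = B^a = 18^6 mod 31  (bits of 6 = 110)
  bit 0 = 1: r = r^2 * 18 mod 31 = 1^2 * 18 = 1*18 = 18
  bit 1 = 1: r = r^2 * 18 mod 31 = 18^2 * 18 = 14*18 = 4
  bit 2 = 0: r = r^2 mod 31 = 4^2 = 16
  -> s = B^a = 16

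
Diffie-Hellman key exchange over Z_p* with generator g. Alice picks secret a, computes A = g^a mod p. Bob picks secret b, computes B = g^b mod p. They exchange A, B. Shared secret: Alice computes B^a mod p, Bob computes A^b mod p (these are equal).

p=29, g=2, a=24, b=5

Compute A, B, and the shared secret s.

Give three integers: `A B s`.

Answer: 20 3 24

Derivation:
A = 2^24 mod 29  (bits of 24 = 11000)
  bit 0 = 1: r = r^2 * 2 mod 29 = 1^2 * 2 = 1*2 = 2
  bit 1 = 1: r = r^2 * 2 mod 29 = 2^2 * 2 = 4*2 = 8
  bit 2 = 0: r = r^2 mod 29 = 8^2 = 6
  bit 3 = 0: r = r^2 mod 29 = 6^2 = 7
  bit 4 = 0: r = r^2 mod 29 = 7^2 = 20
  -> A = 20
B = 2^5 mod 29  (bits of 5 = 101)
  bit 0 = 1: r = r^2 * 2 mod 29 = 1^2 * 2 = 1*2 = 2
  bit 1 = 0: r = r^2 mod 29 = 2^2 = 4
  bit 2 = 1: r = r^2 * 2 mod 29 = 4^2 * 2 = 16*2 = 3
  -> B = 3
s = B^a = 3^24 mod 29  (bits of 24 = 11000)
  bit 0 = 1: r = r^2 * 3 mod 29 = 1^2 * 3 = 1*3 = 3
  bit 1 = 1: r = r^2 * 3 mod 29 = 3^2 * 3 = 9*3 = 27
  bit 2 = 0: r = r^2 mod 29 = 27^2 = 4
  bit 3 = 0: r = r^2 mod 29 = 4^2 = 16
  bit 4 = 0: r = r^2 mod 29 = 16^2 = 24
  -> s = B^a = 24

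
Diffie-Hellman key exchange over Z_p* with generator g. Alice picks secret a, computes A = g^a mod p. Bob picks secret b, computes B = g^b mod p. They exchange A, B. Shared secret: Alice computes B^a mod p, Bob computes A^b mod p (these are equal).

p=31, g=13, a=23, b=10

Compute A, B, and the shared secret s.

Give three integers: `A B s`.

A = 13^23 mod 31  (bits of 23 = 10111)
  bit 0 = 1: r = r^2 * 13 mod 31 = 1^2 * 13 = 1*13 = 13
  bit 1 = 0: r = r^2 mod 31 = 13^2 = 14
  bit 2 = 1: r = r^2 * 13 mod 31 = 14^2 * 13 = 10*13 = 6
  bit 3 = 1: r = r^2 * 13 mod 31 = 6^2 * 13 = 5*13 = 3
  bit 4 = 1: r = r^2 * 13 mod 31 = 3^2 * 13 = 9*13 = 24
  -> A = 24
B = 13^10 mod 31  (bits of 10 = 1010)
  bit 0 = 1: r = r^2 * 13 mod 31 = 1^2 * 13 = 1*13 = 13
  bit 1 = 0: r = r^2 mod 31 = 13^2 = 14
  bit 2 = 1: r = r^2 * 13 mod 31 = 14^2 * 13 = 10*13 = 6
  bit 3 = 0: r = r^2 mod 31 = 6^2 = 5
  -> B = 5
s = B^a = 5^23 mod 31  (bits of 23 = 10111)
  bit 0 = 1: r = r^2 * 5 mod 31 = 1^2 * 5 = 1*5 = 5
  bit 1 = 0: r = r^2 mod 31 = 5^2 = 25
  bit 2 = 1: r = r^2 * 5 mod 31 = 25^2 * 5 = 5*5 = 25
  bit 3 = 1: r = r^2 * 5 mod 31 = 25^2 * 5 = 5*5 = 25
  bit 4 = 1: r = r^2 * 5 mod 31 = 25^2 * 5 = 5*5 = 25
  -> s = B^a = 25

Answer: 24 5 25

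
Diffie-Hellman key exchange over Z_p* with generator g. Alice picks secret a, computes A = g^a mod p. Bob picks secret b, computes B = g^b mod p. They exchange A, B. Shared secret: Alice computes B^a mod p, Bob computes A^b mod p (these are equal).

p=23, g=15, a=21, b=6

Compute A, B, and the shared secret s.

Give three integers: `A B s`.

Answer: 20 13 16

Derivation:
A = 15^21 mod 23  (bits of 21 = 10101)
  bit 0 = 1: r = r^2 * 15 mod 23 = 1^2 * 15 = 1*15 = 15
  bit 1 = 0: r = r^2 mod 23 = 15^2 = 18
  bit 2 = 1: r = r^2 * 15 mod 23 = 18^2 * 15 = 2*15 = 7
  bit 3 = 0: r = r^2 mod 23 = 7^2 = 3
  bit 4 = 1: r = r^2 * 15 mod 23 = 3^2 * 15 = 9*15 = 20
  -> A = 20
B = 15^6 mod 23  (bits of 6 = 110)
  bit 0 = 1: r = r^2 * 15 mod 23 = 1^2 * 15 = 1*15 = 15
  bit 1 = 1: r = r^2 * 15 mod 23 = 15^2 * 15 = 18*15 = 17
  bit 2 = 0: r = r^2 mod 23 = 17^2 = 13
  -> B = 13
s = B^a = 13^21 mod 23  (bits of 21 = 10101)
  bit 0 = 1: r = r^2 * 13 mod 23 = 1^2 * 13 = 1*13 = 13
  bit 1 = 0: r = r^2 mod 23 = 13^2 = 8
  bit 2 = 1: r = r^2 * 13 mod 23 = 8^2 * 13 = 18*13 = 4
  bit 3 = 0: r = r^2 mod 23 = 4^2 = 16
  bit 4 = 1: r = r^2 * 13 mod 23 = 16^2 * 13 = 3*13 = 16
  -> s = B^a = 16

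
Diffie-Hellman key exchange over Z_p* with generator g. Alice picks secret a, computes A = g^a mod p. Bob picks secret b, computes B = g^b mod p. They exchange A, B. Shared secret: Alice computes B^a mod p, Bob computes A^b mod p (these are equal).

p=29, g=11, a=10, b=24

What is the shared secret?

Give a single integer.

A = 11^10 mod 29  (bits of 10 = 1010)
  bit 0 = 1: r = r^2 * 11 mod 29 = 1^2 * 11 = 1*11 = 11
  bit 1 = 0: r = r^2 mod 29 = 11^2 = 5
  bit 2 = 1: r = r^2 * 11 mod 29 = 5^2 * 11 = 25*11 = 14
  bit 3 = 0: r = r^2 mod 29 = 14^2 = 22
  -> A = 22
B = 11^24 mod 29  (bits of 24 = 11000)
  bit 0 = 1: r = r^2 * 11 mod 29 = 1^2 * 11 = 1*11 = 11
  bit 1 = 1: r = r^2 * 11 mod 29 = 11^2 * 11 = 5*11 = 26
  bit 2 = 0: r = r^2 mod 29 = 26^2 = 9
  bit 3 = 0: r = r^2 mod 29 = 9^2 = 23
  bit 4 = 0: r = r^2 mod 29 = 23^2 = 7
  -> B = 7
s = B^a = 7^10 mod 29  (bits of 10 = 1010)
  bit 0 = 1: r = r^2 * 7 mod 29 = 1^2 * 7 = 1*7 = 7
  bit 1 = 0: r = r^2 mod 29 = 7^2 = 20
  bit 2 = 1: r = r^2 * 7 mod 29 = 20^2 * 7 = 23*7 = 16
  bit 3 = 0: r = r^2 mod 29 = 16^2 = 24
  -> s = B^a = 24

Answer: 24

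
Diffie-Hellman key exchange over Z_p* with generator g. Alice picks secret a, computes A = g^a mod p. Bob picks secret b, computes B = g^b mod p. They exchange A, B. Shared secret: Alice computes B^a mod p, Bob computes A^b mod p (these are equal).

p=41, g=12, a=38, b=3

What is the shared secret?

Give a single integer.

Answer: 8

Derivation:
A = 12^38 mod 41  (bits of 38 = 100110)
  bit 0 = 1: r = r^2 * 12 mod 41 = 1^2 * 12 = 1*12 = 12
  bit 1 = 0: r = r^2 mod 41 = 12^2 = 21
  bit 2 = 0: r = r^2 mod 41 = 21^2 = 31
  bit 3 = 1: r = r^2 * 12 mod 41 = 31^2 * 12 = 18*12 = 11
  bit 4 = 1: r = r^2 * 12 mod 41 = 11^2 * 12 = 39*12 = 17
  bit 5 = 0: r = r^2 mod 41 = 17^2 = 2
  -> A = 2
B = 12^3 mod 41  (bits of 3 = 11)
  bit 0 = 1: r = r^2 * 12 mod 41 = 1^2 * 12 = 1*12 = 12
  bit 1 = 1: r = r^2 * 12 mod 41 = 12^2 * 12 = 21*12 = 6
  -> B = 6
s = B^a = 6^38 mod 41  (bits of 38 = 100110)
  bit 0 = 1: r = r^2 * 6 mod 41 = 1^2 * 6 = 1*6 = 6
  bit 1 = 0: r = r^2 mod 41 = 6^2 = 36
  bit 2 = 0: r = r^2 mod 41 = 36^2 = 25
  bit 3 = 1: r = r^2 * 6 mod 41 = 25^2 * 6 = 10*6 = 19
  bit 4 = 1: r = r^2 * 6 mod 41 = 19^2 * 6 = 33*6 = 34
  bit 5 = 0: r = r^2 mod 41 = 34^2 = 8
  -> s = B^a = 8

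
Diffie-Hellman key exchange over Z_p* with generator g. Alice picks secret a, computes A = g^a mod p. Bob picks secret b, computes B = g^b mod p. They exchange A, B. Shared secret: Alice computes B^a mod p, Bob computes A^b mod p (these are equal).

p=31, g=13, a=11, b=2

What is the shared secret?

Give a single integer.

Answer: 9

Derivation:
A = 13^11 mod 31  (bits of 11 = 1011)
  bit 0 = 1: r = r^2 * 13 mod 31 = 1^2 * 13 = 1*13 = 13
  bit 1 = 0: r = r^2 mod 31 = 13^2 = 14
  bit 2 = 1: r = r^2 * 13 mod 31 = 14^2 * 13 = 10*13 = 6
  bit 3 = 1: r = r^2 * 13 mod 31 = 6^2 * 13 = 5*13 = 3
  -> A = 3
B = 13^2 mod 31  (bits of 2 = 10)
  bit 0 = 1: r = r^2 * 13 mod 31 = 1^2 * 13 = 1*13 = 13
  bit 1 = 0: r = r^2 mod 31 = 13^2 = 14
  -> B = 14
s = B^a = 14^11 mod 31  (bits of 11 = 1011)
  bit 0 = 1: r = r^2 * 14 mod 31 = 1^2 * 14 = 1*14 = 14
  bit 1 = 0: r = r^2 mod 31 = 14^2 = 10
  bit 2 = 1: r = r^2 * 14 mod 31 = 10^2 * 14 = 7*14 = 5
  bit 3 = 1: r = r^2 * 14 mod 31 = 5^2 * 14 = 25*14 = 9
  -> s = B^a = 9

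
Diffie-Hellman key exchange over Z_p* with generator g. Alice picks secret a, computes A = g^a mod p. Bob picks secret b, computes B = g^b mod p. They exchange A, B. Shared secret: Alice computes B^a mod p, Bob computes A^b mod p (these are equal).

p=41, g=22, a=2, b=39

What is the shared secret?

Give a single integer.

A = 22^2 mod 41  (bits of 2 = 10)
  bit 0 = 1: r = r^2 * 22 mod 41 = 1^2 * 22 = 1*22 = 22
  bit 1 = 0: r = r^2 mod 41 = 22^2 = 33
  -> A = 33
B = 22^39 mod 41  (bits of 39 = 100111)
  bit 0 = 1: r = r^2 * 22 mod 41 = 1^2 * 22 = 1*22 = 22
  bit 1 = 0: r = r^2 mod 41 = 22^2 = 33
  bit 2 = 0: r = r^2 mod 41 = 33^2 = 23
  bit 3 = 1: r = r^2 * 22 mod 41 = 23^2 * 22 = 37*22 = 35
  bit 4 = 1: r = r^2 * 22 mod 41 = 35^2 * 22 = 36*22 = 13
  bit 5 = 1: r = r^2 * 22 mod 41 = 13^2 * 22 = 5*22 = 28
  -> B = 28
s = B^a = 28^2 mod 41  (bits of 2 = 10)
  bit 0 = 1: r = r^2 * 28 mod 41 = 1^2 * 28 = 1*28 = 28
  bit 1 = 0: r = r^2 mod 41 = 28^2 = 5
  -> s = B^a = 5

Answer: 5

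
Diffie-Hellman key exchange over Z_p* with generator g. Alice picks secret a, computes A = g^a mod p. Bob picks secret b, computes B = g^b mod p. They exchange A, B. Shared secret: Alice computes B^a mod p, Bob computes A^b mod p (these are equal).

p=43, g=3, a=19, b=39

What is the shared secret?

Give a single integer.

A = 3^19 mod 43  (bits of 19 = 10011)
  bit 0 = 1: r = r^2 * 3 mod 43 = 1^2 * 3 = 1*3 = 3
  bit 1 = 0: r = r^2 mod 43 = 3^2 = 9
  bit 2 = 0: r = r^2 mod 43 = 9^2 = 38
  bit 3 = 1: r = r^2 * 3 mod 43 = 38^2 * 3 = 25*3 = 32
  bit 4 = 1: r = r^2 * 3 mod 43 = 32^2 * 3 = 35*3 = 19
  -> A = 19
B = 3^39 mod 43  (bits of 39 = 100111)
  bit 0 = 1: r = r^2 * 3 mod 43 = 1^2 * 3 = 1*3 = 3
  bit 1 = 0: r = r^2 mod 43 = 3^2 = 9
  bit 2 = 0: r = r^2 mod 43 = 9^2 = 38
  bit 3 = 1: r = r^2 * 3 mod 43 = 38^2 * 3 = 25*3 = 32
  bit 4 = 1: r = r^2 * 3 mod 43 = 32^2 * 3 = 35*3 = 19
  bit 5 = 1: r = r^2 * 3 mod 43 = 19^2 * 3 = 17*3 = 8
  -> B = 8
s = B^a = 8^19 mod 43  (bits of 19 = 10011)
  bit 0 = 1: r = r^2 * 8 mod 43 = 1^2 * 8 = 1*8 = 8
  bit 1 = 0: r = r^2 mod 43 = 8^2 = 21
  bit 2 = 0: r = r^2 mod 43 = 21^2 = 11
  bit 3 = 1: r = r^2 * 8 mod 43 = 11^2 * 8 = 35*8 = 22
  bit 4 = 1: r = r^2 * 8 mod 43 = 22^2 * 8 = 11*8 = 2
  -> s = B^a = 2

Answer: 2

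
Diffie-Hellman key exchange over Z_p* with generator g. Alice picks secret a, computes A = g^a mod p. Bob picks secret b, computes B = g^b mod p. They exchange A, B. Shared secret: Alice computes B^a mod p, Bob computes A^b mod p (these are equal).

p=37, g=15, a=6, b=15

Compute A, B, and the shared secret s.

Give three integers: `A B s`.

A = 15^6 mod 37  (bits of 6 = 110)
  bit 0 = 1: r = r^2 * 15 mod 37 = 1^2 * 15 = 1*15 = 15
  bit 1 = 1: r = r^2 * 15 mod 37 = 15^2 * 15 = 3*15 = 8
  bit 2 = 0: r = r^2 mod 37 = 8^2 = 27
  -> A = 27
B = 15^15 mod 37  (bits of 15 = 1111)
  bit 0 = 1: r = r^2 * 15 mod 37 = 1^2 * 15 = 1*15 = 15
  bit 1 = 1: r = r^2 * 15 mod 37 = 15^2 * 15 = 3*15 = 8
  bit 2 = 1: r = r^2 * 15 mod 37 = 8^2 * 15 = 27*15 = 35
  bit 3 = 1: r = r^2 * 15 mod 37 = 35^2 * 15 = 4*15 = 23
  -> B = 23
s = B^a = 23^6 mod 37  (bits of 6 = 110)
  bit 0 = 1: r = r^2 * 23 mod 37 = 1^2 * 23 = 1*23 = 23
  bit 1 = 1: r = r^2 * 23 mod 37 = 23^2 * 23 = 11*23 = 31
  bit 2 = 0: r = r^2 mod 37 = 31^2 = 36
  -> s = B^a = 36

Answer: 27 23 36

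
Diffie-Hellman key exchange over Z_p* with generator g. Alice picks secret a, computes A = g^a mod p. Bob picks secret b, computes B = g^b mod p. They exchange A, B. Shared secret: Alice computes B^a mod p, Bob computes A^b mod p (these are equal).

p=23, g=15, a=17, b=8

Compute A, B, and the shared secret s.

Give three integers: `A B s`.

A = 15^17 mod 23  (bits of 17 = 10001)
  bit 0 = 1: r = r^2 * 15 mod 23 = 1^2 * 15 = 1*15 = 15
  bit 1 = 0: r = r^2 mod 23 = 15^2 = 18
  bit 2 = 0: r = r^2 mod 23 = 18^2 = 2
  bit 3 = 0: r = r^2 mod 23 = 2^2 = 4
  bit 4 = 1: r = r^2 * 15 mod 23 = 4^2 * 15 = 16*15 = 10
  -> A = 10
B = 15^8 mod 23  (bits of 8 = 1000)
  bit 0 = 1: r = r^2 * 15 mod 23 = 1^2 * 15 = 1*15 = 15
  bit 1 = 0: r = r^2 mod 23 = 15^2 = 18
  bit 2 = 0: r = r^2 mod 23 = 18^2 = 2
  bit 3 = 0: r = r^2 mod 23 = 2^2 = 4
  -> B = 4
s = B^a = 4^17 mod 23  (bits of 17 = 10001)
  bit 0 = 1: r = r^2 * 4 mod 23 = 1^2 * 4 = 1*4 = 4
  bit 1 = 0: r = r^2 mod 23 = 4^2 = 16
  bit 2 = 0: r = r^2 mod 23 = 16^2 = 3
  bit 3 = 0: r = r^2 mod 23 = 3^2 = 9
  bit 4 = 1: r = r^2 * 4 mod 23 = 9^2 * 4 = 12*4 = 2
  -> s = B^a = 2

Answer: 10 4 2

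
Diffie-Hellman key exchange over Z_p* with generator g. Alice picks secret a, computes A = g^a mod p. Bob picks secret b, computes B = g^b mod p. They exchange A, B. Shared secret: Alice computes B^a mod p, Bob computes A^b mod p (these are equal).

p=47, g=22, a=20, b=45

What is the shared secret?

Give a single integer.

Answer: 21

Derivation:
A = 22^20 mod 47  (bits of 20 = 10100)
  bit 0 = 1: r = r^2 * 22 mod 47 = 1^2 * 22 = 1*22 = 22
  bit 1 = 0: r = r^2 mod 47 = 22^2 = 14
  bit 2 = 1: r = r^2 * 22 mod 47 = 14^2 * 22 = 8*22 = 35
  bit 3 = 0: r = r^2 mod 47 = 35^2 = 3
  bit 4 = 0: r = r^2 mod 47 = 3^2 = 9
  -> A = 9
B = 22^45 mod 47  (bits of 45 = 101101)
  bit 0 = 1: r = r^2 * 22 mod 47 = 1^2 * 22 = 1*22 = 22
  bit 1 = 0: r = r^2 mod 47 = 22^2 = 14
  bit 2 = 1: r = r^2 * 22 mod 47 = 14^2 * 22 = 8*22 = 35
  bit 3 = 1: r = r^2 * 22 mod 47 = 35^2 * 22 = 3*22 = 19
  bit 4 = 0: r = r^2 mod 47 = 19^2 = 32
  bit 5 = 1: r = r^2 * 22 mod 47 = 32^2 * 22 = 37*22 = 15
  -> B = 15
s = B^a = 15^20 mod 47  (bits of 20 = 10100)
  bit 0 = 1: r = r^2 * 15 mod 47 = 1^2 * 15 = 1*15 = 15
  bit 1 = 0: r = r^2 mod 47 = 15^2 = 37
  bit 2 = 1: r = r^2 * 15 mod 47 = 37^2 * 15 = 6*15 = 43
  bit 3 = 0: r = r^2 mod 47 = 43^2 = 16
  bit 4 = 0: r = r^2 mod 47 = 16^2 = 21
  -> s = B^a = 21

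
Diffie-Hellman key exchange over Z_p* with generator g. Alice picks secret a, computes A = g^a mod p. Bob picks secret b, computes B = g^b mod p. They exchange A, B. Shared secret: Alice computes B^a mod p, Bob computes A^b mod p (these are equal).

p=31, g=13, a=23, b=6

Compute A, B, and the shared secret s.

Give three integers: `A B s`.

Answer: 24 16 4

Derivation:
A = 13^23 mod 31  (bits of 23 = 10111)
  bit 0 = 1: r = r^2 * 13 mod 31 = 1^2 * 13 = 1*13 = 13
  bit 1 = 0: r = r^2 mod 31 = 13^2 = 14
  bit 2 = 1: r = r^2 * 13 mod 31 = 14^2 * 13 = 10*13 = 6
  bit 3 = 1: r = r^2 * 13 mod 31 = 6^2 * 13 = 5*13 = 3
  bit 4 = 1: r = r^2 * 13 mod 31 = 3^2 * 13 = 9*13 = 24
  -> A = 24
B = 13^6 mod 31  (bits of 6 = 110)
  bit 0 = 1: r = r^2 * 13 mod 31 = 1^2 * 13 = 1*13 = 13
  bit 1 = 1: r = r^2 * 13 mod 31 = 13^2 * 13 = 14*13 = 27
  bit 2 = 0: r = r^2 mod 31 = 27^2 = 16
  -> B = 16
s = B^a = 16^23 mod 31  (bits of 23 = 10111)
  bit 0 = 1: r = r^2 * 16 mod 31 = 1^2 * 16 = 1*16 = 16
  bit 1 = 0: r = r^2 mod 31 = 16^2 = 8
  bit 2 = 1: r = r^2 * 16 mod 31 = 8^2 * 16 = 2*16 = 1
  bit 3 = 1: r = r^2 * 16 mod 31 = 1^2 * 16 = 1*16 = 16
  bit 4 = 1: r = r^2 * 16 mod 31 = 16^2 * 16 = 8*16 = 4
  -> s = B^a = 4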